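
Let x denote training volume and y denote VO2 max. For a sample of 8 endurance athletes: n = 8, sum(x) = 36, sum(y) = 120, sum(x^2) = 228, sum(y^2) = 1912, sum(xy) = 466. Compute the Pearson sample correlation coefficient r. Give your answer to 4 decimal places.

-0.8607

S_xy = nΣxy − ΣxΣy = 8·466 − 36·120 = 3728 − 4320 = -592
S_xx = nΣx² − (Σx)² = 8·228 − 36² = 1824 − 1296 = 528
S_yy = nΣy² − (Σy)² = 8·1912 − 120² = 15296 − 14400 = 896
r = S_xy / √(S_xx·S_yy) = -592 / √(528·896) = -592 / √473088 = -592 / 687.8139 = -0.8607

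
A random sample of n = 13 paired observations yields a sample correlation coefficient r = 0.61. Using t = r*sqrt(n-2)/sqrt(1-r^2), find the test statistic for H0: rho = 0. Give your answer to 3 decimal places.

2.553

t = r·√(n−2) / √(1−r²) with r = 0.61, n = 13
  = 0.61·√11 / √(1 − 0.3721)
  = 0.61·3.316625 / 0.792401
  = 2.023141 / 0.792401 = 2.553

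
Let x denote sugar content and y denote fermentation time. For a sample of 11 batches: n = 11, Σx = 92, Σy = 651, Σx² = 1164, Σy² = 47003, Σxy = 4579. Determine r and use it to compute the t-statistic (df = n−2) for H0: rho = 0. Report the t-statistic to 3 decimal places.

-1.612

S_xy = nΣxy − ΣxΣy = 11·4579 − 92·651 = 50369 − 59892 = -9523
S_xx = nΣx² − (Σx)² = 11·1164 − 92² = 12804 − 8464 = 4340
S_yy = nΣy² − (Σy)² = 11·47003 − 651² = 517033 − 423801 = 93232
r = S_xy / √(S_xx·S_yy) = -9523 / √(4340·93232) = -9523 / √404626880 = -9523 / 20115.3394 = -0.4734
t = r·√(n−2)/√(1−r²) = -0.4734·√9 / √(1−0.224108) = -1.420200 / 0.880847 = -1.612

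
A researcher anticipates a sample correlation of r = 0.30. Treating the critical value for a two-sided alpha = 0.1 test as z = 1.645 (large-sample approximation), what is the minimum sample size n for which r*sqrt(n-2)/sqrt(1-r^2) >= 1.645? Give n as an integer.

r√(n−2)/√(1−r²) ≥ 1.645  ⇔  n−2 ≥ (1.645)²·(1−r²)/r²
(1−r²)/r² = (1−0.0900)/0.0900 = 10.1111
n ≥ 2 + 2.706025·10.1111 = 2 + 27.3609 = 29.3609
⌈29.3609⌉ = 30

30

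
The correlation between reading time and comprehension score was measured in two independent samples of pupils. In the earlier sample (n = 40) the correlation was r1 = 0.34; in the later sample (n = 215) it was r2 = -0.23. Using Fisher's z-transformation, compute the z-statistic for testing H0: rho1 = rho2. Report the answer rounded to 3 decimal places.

3.302

z1 = atanh(0.34) = 0.354093,  z2 = atanh(-0.23) = -0.234189
SE = √(1/(n1−3) + 1/(n2−3)) = √(1/37 + 1/212) = √(0.0270270 + 0.0047170) = √0.0317440 = 0.178168
z = (z1 − z2)/SE = (0.354093 − (-0.234189)) / 0.178168 = 0.588282 / 0.178168 = 3.302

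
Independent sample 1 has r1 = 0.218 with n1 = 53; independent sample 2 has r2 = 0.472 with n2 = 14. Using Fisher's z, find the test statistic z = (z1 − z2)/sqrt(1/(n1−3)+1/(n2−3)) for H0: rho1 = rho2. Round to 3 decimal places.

z1 = atanh(0.218) = 0.221555,  z2 = atanh(0.472) = 0.512641
SE = √(1/(n1−3) + 1/(n2−3)) = √(1/50 + 1/11) = √(0.0200000 + 0.0909091) = √0.1109091 = 0.333030
z = (z1 − z2)/SE = (0.221555 − 0.512641) / 0.333030 = -0.291086 / 0.333030 = -0.874

-0.874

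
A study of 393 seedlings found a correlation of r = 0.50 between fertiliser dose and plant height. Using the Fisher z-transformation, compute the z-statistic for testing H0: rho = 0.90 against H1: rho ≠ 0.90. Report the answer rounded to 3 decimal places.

-18.226

Fisher z: atanh(0.50) = 0.549306, atanh(0.90) = 1.472219
z = (z_r − z_0)·√(n−3) = (0.549306 − 1.472219)·√390 = -0.922913 · 19.748418 = -18.226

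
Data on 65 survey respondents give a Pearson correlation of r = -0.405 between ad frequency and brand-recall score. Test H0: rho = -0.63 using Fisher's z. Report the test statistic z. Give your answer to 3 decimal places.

2.455

z_r = atanh(-0.405) = -0.429616,  z_0 = atanh(-0.63) = -0.741416
SE = 1/√(n−3) = 1/√62 = 0.127000
z = (z_r − z_0)/SE = (-0.429616 − (-0.741416)) / 0.127000 = 0.311800 / 0.127000 = 2.455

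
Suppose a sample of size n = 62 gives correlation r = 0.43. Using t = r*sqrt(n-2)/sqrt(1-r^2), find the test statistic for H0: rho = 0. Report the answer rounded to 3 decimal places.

1 − r² = 1 − 0.1849 = 0.8151;  √(1−r²) = 0.902829
√(n−2) = √60 = 7.745967
t = r·√(n−2)/√(1−r²) = 0.43 · 7.745967 / 0.902829 = 3.689

3.689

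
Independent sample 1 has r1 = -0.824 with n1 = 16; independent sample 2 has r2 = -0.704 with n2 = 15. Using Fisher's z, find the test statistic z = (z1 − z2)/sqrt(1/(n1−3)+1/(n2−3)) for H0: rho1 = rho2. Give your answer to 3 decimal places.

-0.734

Fisher z-transforms: z1 = atanh(-0.824) = -1.169152, z2 = atanh(-0.704) = -0.875187; difference d = -0.293965
Var(d) = 1/13 + 1/12 = 0.0769231 + 0.0833333 = 0.1602564
z = d/√Var(d) = -0.293965 / √0.1602564 = -0.293965 / 0.400320 = -0.734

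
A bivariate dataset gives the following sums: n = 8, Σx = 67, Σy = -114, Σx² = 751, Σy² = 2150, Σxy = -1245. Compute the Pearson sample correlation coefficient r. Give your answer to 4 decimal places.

Numerator: nΣxy − (Σx)(Σy) = 8·(-1245) − (67)(-114) = -2322
Denominator: √[(nΣx²−(Σx)²)(nΣy²−(Σy)²)]
  nΣx²−(Σx)² = 8·751 − 4489 = 1519;  nΣy²−(Σy)² = 8·2150 − 12996 = 4204
  √(1519·4204) = √6385876 = 2527.0291
r = -2322 / 2527.0291 = -0.9189

-0.9189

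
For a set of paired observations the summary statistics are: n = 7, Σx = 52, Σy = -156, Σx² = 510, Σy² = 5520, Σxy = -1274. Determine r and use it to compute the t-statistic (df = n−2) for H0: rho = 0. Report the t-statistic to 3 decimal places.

-0.526

S_xy = nΣxy − ΣxΣy = 7·(-1274) − 52·(-156) = -8918 − (-8112) = -806
S_xx = nΣx² − (Σx)² = 7·510 − 52² = 3570 − 2704 = 866
S_yy = nΣy² − (Σy)² = 7·5520 − (-156)² = 38640 − 24336 = 14304
r = S_xy / √(S_xx·S_yy) = -806 / √(866·14304) = -806 / √12387264 = -806 / 3519.5545 = -0.2290
t = r·√(n−2)/√(1−r²) = -0.2290·√5 / √(1−0.052441) = -0.512060 / 0.973426 = -0.526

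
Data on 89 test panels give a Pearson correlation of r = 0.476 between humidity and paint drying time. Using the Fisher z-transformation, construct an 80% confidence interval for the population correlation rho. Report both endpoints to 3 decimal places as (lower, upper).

Fisher z: z_r = atanh(r) = ½·ln((1+0.476)/(1−0.476)) = 0.517800
SE(z) = 1/√(n−3) = 1/√86 = 0.107833
80% ⇒ z* = 1.282; margin = 1.282·0.107833 = 0.138242
CI on z-scale: (0.379558, 0.656042)
Back-transform: tanh(0.379558) = 0.362324, tanh(0.656042) = 0.575723

(0.362, 0.576)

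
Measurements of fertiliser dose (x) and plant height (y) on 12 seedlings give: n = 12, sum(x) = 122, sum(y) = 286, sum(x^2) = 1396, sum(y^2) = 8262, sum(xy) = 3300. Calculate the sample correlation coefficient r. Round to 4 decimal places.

Numerator: nΣxy − (Σx)(Σy) = 12·3300 − (122)(286) = 4708
Denominator: √[(nΣx²−(Σx)²)(nΣy²−(Σy)²)]
  nΣx²−(Σx)² = 12·1396 − 14884 = 1868;  nΣy²−(Σy)² = 12·8262 − 81796 = 17348
  √(1868·17348) = √32406064 = 5692.6324
r = 4708 / 5692.6324 = 0.8270

0.8270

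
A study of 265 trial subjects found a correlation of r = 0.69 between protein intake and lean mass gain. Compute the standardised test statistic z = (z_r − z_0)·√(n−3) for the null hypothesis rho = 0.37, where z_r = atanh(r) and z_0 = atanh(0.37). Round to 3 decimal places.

Fisher z: atanh(0.69) = 0.847956, atanh(0.37) = 0.388423
z = (z_r − z_0)·√(n−3) = (0.847956 − 0.388423)·√262 = 0.459533 · 16.186414 = 7.438

7.438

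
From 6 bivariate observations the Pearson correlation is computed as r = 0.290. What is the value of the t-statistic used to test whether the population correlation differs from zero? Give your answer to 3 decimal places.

1 − r² = 1 − 0.084100 = 0.915900;  √(1−r²) = 0.957027
√(n−2) = √4 = 2.000000
t = r·√(n−2)/√(1−r²) = 0.290 · 2.000000 / 0.957027 = 0.606

0.606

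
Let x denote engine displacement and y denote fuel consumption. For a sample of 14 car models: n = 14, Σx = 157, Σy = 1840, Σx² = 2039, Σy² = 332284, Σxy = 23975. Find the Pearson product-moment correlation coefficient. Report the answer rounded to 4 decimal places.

0.6658

S_xy = nΣxy − ΣxΣy = 14·23975 − 157·1840 = 335650 − 288880 = 46770
S_xx = nΣx² − (Σx)² = 14·2039 − 157² = 28546 − 24649 = 3897
S_yy = nΣy² − (Σy)² = 14·332284 − 1840² = 4651976 − 3385600 = 1266376
r = S_xy / √(S_xx·S_yy) = 46770 / √(3897·1266376) = 46770 / √4935067272 = 46770 / 70250.0340 = 0.6658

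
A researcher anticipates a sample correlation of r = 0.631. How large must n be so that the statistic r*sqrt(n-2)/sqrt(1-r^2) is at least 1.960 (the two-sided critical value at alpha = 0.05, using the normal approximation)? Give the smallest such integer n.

8

Need r·√(n−2)/√(1−r²) ≥ 1.960
√(n−2) ≥ 1.960·√(1−0.398161) / 0.631 = 1.960·0.775783 / 0.631 = 2.4097
n−2 ≥ 5.8067  ⇒  n ≥ 7.8067
Smallest integer n = 8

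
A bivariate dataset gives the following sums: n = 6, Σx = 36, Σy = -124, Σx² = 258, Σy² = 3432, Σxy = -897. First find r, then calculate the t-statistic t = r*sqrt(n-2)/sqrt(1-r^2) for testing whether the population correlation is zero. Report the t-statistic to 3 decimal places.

-2.673

S_xy = nΣxy − ΣxΣy = 6·(-897) − 36·(-124) = -5382 − (-4464) = -918
S_xx = nΣx² − (Σx)² = 6·258 − 36² = 1548 − 1296 = 252
S_yy = nΣy² − (Σy)² = 6·3432 − (-124)² = 20592 − 15376 = 5216
r = S_xy / √(S_xx·S_yy) = -918 / √(252·5216) = -918 / √1314432 = -918 / 1146.4868 = -0.8007
t = r·√(n−2)/√(1−r²) = -0.8007·√4 / √(1−0.641120) = -1.601400 / 0.599066 = -2.673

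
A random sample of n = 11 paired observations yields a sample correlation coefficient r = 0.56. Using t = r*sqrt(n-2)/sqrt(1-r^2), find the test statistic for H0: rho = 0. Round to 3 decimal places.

1 − r² = 1 − 0.3136 = 0.6864;  √(1−r²) = 0.828493
√(n−2) = √9 = 3.000000
t = r·√(n−2)/√(1−r²) = 0.56 · 3.000000 / 0.828493 = 2.028

2.028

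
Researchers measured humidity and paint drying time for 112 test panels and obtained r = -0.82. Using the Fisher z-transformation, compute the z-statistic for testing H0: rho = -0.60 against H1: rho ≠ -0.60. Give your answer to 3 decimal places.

-4.841

z_r = atanh(-0.82) = -1.156817,  z_0 = atanh(-0.60) = -0.693147
SE = 1/√(n−3) = 1/√109 = 0.095783
z = (z_r − z_0)/SE = (-1.156817 − (-0.693147)) / 0.095783 = -0.463670 / 0.095783 = -4.841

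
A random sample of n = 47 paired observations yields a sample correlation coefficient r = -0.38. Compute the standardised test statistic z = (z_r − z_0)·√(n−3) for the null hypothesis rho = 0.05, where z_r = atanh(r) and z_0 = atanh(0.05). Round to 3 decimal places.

z_r = atanh(-0.38) = -0.400060,  z_0 = atanh(0.05) = 0.050042
SE = 1/√(n−3) = 1/√44 = 0.150756
z = (z_r − z_0)/SE = (-0.400060 − 0.050042) / 0.150756 = -0.450102 / 0.150756 = -2.986

-2.986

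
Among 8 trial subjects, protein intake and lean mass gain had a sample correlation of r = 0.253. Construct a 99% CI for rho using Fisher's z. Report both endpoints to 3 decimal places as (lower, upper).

(-0.713, 0.888)

z_r = atanh(0.253) = 0.258615;  SE = 1/√(n−3) = 1/√5 = 0.447214
z-limits: 0.258615 ± 2.576·0.447214 = 0.258615 ± 1.152023 = [-0.893408, 1.410638]
ρ-limits: (tanh -0.893408, tanh 1.410638) = (-0.713, 0.888)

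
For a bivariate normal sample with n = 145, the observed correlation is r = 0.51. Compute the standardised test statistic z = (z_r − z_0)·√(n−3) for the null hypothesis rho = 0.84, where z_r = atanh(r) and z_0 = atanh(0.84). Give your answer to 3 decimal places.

-7.846

z_r = atanh(0.51) = 0.562730,  z_0 = atanh(0.84) = 1.221174
SE = 1/√(n−3) = 1/√142 = 0.083918
z = (z_r − z_0)/SE = (0.562730 − 1.221174) / 0.083918 = -0.658444 / 0.083918 = -7.846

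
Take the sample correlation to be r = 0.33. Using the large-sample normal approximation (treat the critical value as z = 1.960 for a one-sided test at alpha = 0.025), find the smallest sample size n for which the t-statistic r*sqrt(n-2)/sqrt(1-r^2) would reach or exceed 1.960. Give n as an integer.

34

Need r·√(n−2)/√(1−r²) ≥ 1.960
√(n−2) ≥ 1.960·√(1−0.1089) / 0.33 = 1.960·0.943981 / 0.33 = 5.6067
n−2 ≥ 31.4351  ⇒  n ≥ 33.4351
Smallest integer n = 34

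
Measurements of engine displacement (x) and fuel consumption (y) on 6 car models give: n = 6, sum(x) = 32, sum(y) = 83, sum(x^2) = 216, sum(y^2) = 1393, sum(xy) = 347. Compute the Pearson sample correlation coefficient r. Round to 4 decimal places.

-0.9081

S_xy = nΣxy − ΣxΣy = 6·347 − 32·83 = 2082 − 2656 = -574
S_xx = nΣx² − (Σx)² = 6·216 − 32² = 1296 − 1024 = 272
S_yy = nΣy² − (Σy)² = 6·1393 − 83² = 8358 − 6889 = 1469
r = S_xy / √(S_xx·S_yy) = -574 / √(272·1469) = -574 / √399568 = -574 / 632.1139 = -0.9081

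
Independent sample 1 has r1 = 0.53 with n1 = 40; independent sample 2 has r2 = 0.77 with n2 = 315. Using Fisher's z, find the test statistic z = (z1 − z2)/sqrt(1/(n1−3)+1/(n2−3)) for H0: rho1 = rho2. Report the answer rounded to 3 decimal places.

-2.474

Fisher z-transforms: z1 = atanh(0.53) = 0.590145, z2 = atanh(0.77) = 1.020328; difference d = -0.430183
Var(d) = 1/37 + 1/312 = 0.0270270 + 0.0032051 = 0.0302321
z = d/√Var(d) = -0.430183 / √0.0302321 = -0.430183 / 0.173874 = -2.474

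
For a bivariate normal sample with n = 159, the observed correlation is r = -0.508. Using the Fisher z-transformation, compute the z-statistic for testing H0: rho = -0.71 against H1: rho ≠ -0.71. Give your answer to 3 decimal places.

4.086

Fisher z: atanh(-0.508) = -0.560030, atanh(-0.71) = -0.887184
z = (z_r − z_0)·√(n−3) = (-0.560030 − (-0.887184))·√156 = 0.327154 · 12.489996 = 4.086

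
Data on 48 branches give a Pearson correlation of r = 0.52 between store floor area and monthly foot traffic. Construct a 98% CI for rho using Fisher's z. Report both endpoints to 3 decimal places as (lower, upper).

z_r = atanh(0.52) = 0.576340;  SE = 1/√(n−3) = 1/√45 = 0.149071
z-limits: 0.576340 ± 2.326·0.149071 = 0.576340 ± 0.346739 = [0.229601, 0.923079]
ρ-limits: (tanh 0.229601, tanh 0.923079) = (0.226, 0.727)

(0.226, 0.727)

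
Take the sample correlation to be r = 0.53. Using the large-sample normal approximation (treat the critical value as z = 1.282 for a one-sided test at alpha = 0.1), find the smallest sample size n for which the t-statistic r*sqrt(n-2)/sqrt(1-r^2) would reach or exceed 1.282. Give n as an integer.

7

Need r·√(n−2)/√(1−r²) ≥ 1.282
√(n−2) ≥ 1.282·√(1−0.2809) / 0.53 = 1.282·0.847998 / 0.53 = 2.0512
n−2 ≥ 4.2074  ⇒  n ≥ 6.2074
Smallest integer n = 7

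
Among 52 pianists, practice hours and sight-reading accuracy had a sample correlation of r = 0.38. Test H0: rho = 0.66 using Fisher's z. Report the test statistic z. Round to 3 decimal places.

-2.749

z_r = atanh(0.38) = 0.400060,  z_0 = atanh(0.66) = 0.792814
SE = 1/√(n−3) = 1/√49 = 0.142857
z = (z_r − z_0)/SE = (0.400060 − 0.792814) / 0.142857 = -0.392754 / 0.142857 = -2.749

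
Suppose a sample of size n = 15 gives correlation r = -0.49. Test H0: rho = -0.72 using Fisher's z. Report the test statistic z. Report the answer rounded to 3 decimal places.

1.287

Fisher z: atanh(-0.49) = -0.536060, atanh(-0.72) = -0.907645
z = (z_r − z_0)·√(n−3) = (-0.536060 − (-0.907645))·√12 = 0.371585 · 3.464102 = 1.287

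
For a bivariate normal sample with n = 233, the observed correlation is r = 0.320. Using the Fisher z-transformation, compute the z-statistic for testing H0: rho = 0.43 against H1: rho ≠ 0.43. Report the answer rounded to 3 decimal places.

Fisher z: atanh(0.320) = 0.331647, atanh(0.43) = 0.459897
z = (z_r − z_0)·√(n−3) = (0.331647 − 0.459897)·√230 = -0.128250 · 15.165751 = -1.945

-1.945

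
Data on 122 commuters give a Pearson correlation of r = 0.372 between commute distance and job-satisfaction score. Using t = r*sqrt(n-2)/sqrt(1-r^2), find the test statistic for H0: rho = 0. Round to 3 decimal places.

4.390

1 − r² = 1 − 0.138384 = 0.861616;  √(1−r²) = 0.928233
√(n−2) = √120 = 10.954451
t = r·√(n−2)/√(1−r²) = 0.372 · 10.954451 / 0.928233 = 4.390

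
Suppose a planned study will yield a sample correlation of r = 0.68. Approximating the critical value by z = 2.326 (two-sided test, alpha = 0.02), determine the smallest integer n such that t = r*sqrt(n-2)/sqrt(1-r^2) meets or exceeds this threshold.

9

r√(n−2)/√(1−r²) ≥ 2.326  ⇔  n−2 ≥ (2.326)²·(1−r²)/r²
(1−r²)/r² = (1−0.4624)/0.4624 = 1.1626
n ≥ 2 + 5.410276·1.1626 = 2 + 6.2900 = 8.2900
⌈8.2900⌉ = 9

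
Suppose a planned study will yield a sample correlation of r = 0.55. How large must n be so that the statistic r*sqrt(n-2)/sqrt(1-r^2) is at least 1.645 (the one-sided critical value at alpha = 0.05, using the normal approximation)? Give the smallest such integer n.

9

Need r·√(n−2)/√(1−r²) ≥ 1.645
√(n−2) ≥ 1.645·√(1−0.3025) / 0.55 = 1.645·0.835165 / 0.55 = 2.4979
n−2 ≥ 6.2395  ⇒  n ≥ 8.2395
Smallest integer n = 9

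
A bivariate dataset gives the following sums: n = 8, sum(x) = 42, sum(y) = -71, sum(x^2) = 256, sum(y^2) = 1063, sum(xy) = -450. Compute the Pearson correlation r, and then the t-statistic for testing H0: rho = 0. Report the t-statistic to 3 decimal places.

Numerator: nΣxy − (Σx)(Σy) = 8·(-450) − (42)(-71) = -618
Denominator: √[(nΣx²−(Σx)²)(nΣy²−(Σy)²)]
  nΣx²−(Σx)² = 8·256 − 1764 = 284;  nΣy²−(Σy)² = 8·1063 − 5041 = 3463
  √(284·3463) = √983492 = 991.7117
r = -618 / 991.7117 = -0.6232
t = r·√(n−2)/√(1−r²) = -0.6232·√6 / √(1−0.388378) = -1.526522 / 0.782063 = -1.952

-1.952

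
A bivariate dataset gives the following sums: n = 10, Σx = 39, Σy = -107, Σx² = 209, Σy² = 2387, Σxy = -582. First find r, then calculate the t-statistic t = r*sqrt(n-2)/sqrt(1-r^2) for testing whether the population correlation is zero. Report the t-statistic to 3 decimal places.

-2.232

Numerator: nΣxy − (Σx)(Σy) = 10·(-582) − (39)(-107) = -1647
Denominator: √[(nΣx²−(Σx)²)(nΣy²−(Σy)²)]
  nΣx²−(Σx)² = 10·209 − 1521 = 569;  nΣy²−(Σy)² = 10·2387 − 11449 = 12421
  √(569·12421) = √7067549 = 2658.4862
r = -1647 / 2658.4862 = -0.6195
t = r·√(n−2)/√(1−r²) = -0.6195·√8 / √(1−0.383780) = -1.752211 / 0.784997 = -2.232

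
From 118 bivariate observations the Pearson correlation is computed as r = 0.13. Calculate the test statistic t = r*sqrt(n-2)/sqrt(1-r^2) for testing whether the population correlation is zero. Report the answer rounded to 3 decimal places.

1 − r² = 1 − 0.0169 = 0.9831;  √(1−r²) = 0.991514
√(n−2) = √116 = 10.770330
t = r·√(n−2)/√(1−r²) = 0.13 · 10.770330 / 0.991514 = 1.412

1.412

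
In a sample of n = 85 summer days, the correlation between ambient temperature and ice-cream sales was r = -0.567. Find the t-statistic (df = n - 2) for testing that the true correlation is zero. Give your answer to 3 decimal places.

-6.271

t = r·√(n−2) / √(1−r²) with r = -0.567, n = 85
  = -0.567·√83 / √(1 − 0.321489)
  = -0.567·9.110434 / 0.823718
  = -5.165616 / 0.823718 = -6.271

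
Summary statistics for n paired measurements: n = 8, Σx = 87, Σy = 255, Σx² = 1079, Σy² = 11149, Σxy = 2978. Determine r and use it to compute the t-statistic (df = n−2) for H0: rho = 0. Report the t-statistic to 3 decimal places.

S_xy = nΣxy − ΣxΣy = 8·2978 − 87·255 = 23824 − 22185 = 1639
S_xx = nΣx² − (Σx)² = 8·1079 − 87² = 8632 − 7569 = 1063
S_yy = nΣy² − (Σy)² = 8·11149 − 255² = 89192 − 65025 = 24167
r = S_xy / √(S_xx·S_yy) = 1639 / √(1063·24167) = 1639 / √25689521 = 1639 / 5068.4831 = 0.3234
t = r·√(n−2)/√(1−r²) = 0.3234·√6 / √(1−0.104588) = 0.792165 / 0.946262 = 0.837

0.837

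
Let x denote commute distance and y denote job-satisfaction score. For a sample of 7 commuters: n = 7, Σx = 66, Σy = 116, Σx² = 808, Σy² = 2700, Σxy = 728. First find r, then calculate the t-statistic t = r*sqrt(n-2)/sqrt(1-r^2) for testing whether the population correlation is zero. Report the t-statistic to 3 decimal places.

-7.911

Numerator: nΣxy − (Σx)(Σy) = 7·728 − (66)(116) = -2560
Denominator: √[(nΣx²−(Σx)²)(nΣy²−(Σy)²)]
  nΣx²−(Σx)² = 7·808 − 4356 = 1300;  nΣy²−(Σy)² = 7·2700 − 13456 = 5444
  √(1300·5444) = √7077200 = 2660.3007
r = -2560 / 2660.3007 = -0.9623
t = r·√(n−2)/√(1−r²) = -0.9623·√5 / √(1−0.926021) = -2.151768 / 0.271991 = -7.911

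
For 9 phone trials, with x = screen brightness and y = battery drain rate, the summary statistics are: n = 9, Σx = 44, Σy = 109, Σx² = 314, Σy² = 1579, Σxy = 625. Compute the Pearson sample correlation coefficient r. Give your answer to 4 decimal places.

0.5757

Numerator: nΣxy − (Σx)(Σy) = 9·625 − (44)(109) = 829
Denominator: √[(nΣx²−(Σx)²)(nΣy²−(Σy)²)]
  nΣx²−(Σx)² = 9·314 − 1936 = 890;  nΣy²−(Σy)² = 9·1579 − 11881 = 2330
  √(890·2330) = √2073700 = 1440.0347
r = 829 / 1440.0347 = 0.5757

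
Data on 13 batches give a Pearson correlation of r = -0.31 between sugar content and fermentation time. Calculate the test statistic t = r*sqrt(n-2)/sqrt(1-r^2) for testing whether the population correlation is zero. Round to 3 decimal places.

1 − r² = 1 − 0.0961 = 0.9039;  √(1−r²) = 0.950737
√(n−2) = √11 = 3.316625
t = r·√(n−2)/√(1−r²) = -0.31 · 3.316625 / 0.950737 = -1.081

-1.081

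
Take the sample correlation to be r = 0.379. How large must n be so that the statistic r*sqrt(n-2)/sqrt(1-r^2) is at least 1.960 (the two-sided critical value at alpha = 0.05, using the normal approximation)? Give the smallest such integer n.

Need r·√(n−2)/√(1−r²) ≥ 1.960
√(n−2) ≥ 1.960·√(1−0.143641) / 0.379 = 1.960·0.925397 / 0.379 = 4.7857
n−2 ≥ 22.9029  ⇒  n ≥ 24.9029
Smallest integer n = 25

25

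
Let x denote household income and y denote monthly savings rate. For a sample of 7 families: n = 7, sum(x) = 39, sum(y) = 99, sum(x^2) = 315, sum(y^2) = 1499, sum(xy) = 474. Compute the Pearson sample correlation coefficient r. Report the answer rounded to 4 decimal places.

Numerator: nΣxy − (Σx)(Σy) = 7·474 − (39)(99) = -543
Denominator: √[(nΣx²−(Σx)²)(nΣy²−(Σy)²)]
  nΣx²−(Σx)² = 7·315 − 1521 = 684;  nΣy²−(Σy)² = 7·1499 − 9801 = 692
  √(684·692) = √473328 = 687.9884
r = -543 / 687.9884 = -0.7893

-0.7893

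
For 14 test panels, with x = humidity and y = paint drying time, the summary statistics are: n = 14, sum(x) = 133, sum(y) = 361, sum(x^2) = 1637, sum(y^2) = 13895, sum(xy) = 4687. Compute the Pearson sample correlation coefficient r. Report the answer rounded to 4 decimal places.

0.9608

S_xy = nΣxy − ΣxΣy = 14·4687 − 133·361 = 65618 − 48013 = 17605
S_xx = nΣx² − (Σx)² = 14·1637 − 133² = 22918 − 17689 = 5229
S_yy = nΣy² − (Σy)² = 14·13895 − 361² = 194530 − 130321 = 64209
r = S_xy / √(S_xx·S_yy) = 17605 / √(5229·64209) = 17605 / √335748861 = 17605 / 18323.4511 = 0.9608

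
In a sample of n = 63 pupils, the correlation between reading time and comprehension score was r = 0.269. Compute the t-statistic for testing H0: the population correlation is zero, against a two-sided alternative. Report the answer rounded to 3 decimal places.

1 − r² = 1 − 0.072361 = 0.927639;  √(1−r²) = 0.963140
√(n−2) = √61 = 7.810250
t = r·√(n−2)/√(1−r²) = 0.269 · 7.810250 / 0.963140 = 2.181

2.181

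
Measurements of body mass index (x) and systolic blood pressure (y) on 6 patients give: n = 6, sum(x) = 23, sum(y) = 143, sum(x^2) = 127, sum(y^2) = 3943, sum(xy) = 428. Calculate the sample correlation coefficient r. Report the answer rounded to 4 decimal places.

-0.8338

Numerator: nΣxy − (Σx)(Σy) = 6·428 − (23)(143) = -721
Denominator: √[(nΣx²−(Σx)²)(nΣy²−(Σy)²)]
  nΣx²−(Σx)² = 6·127 − 529 = 233;  nΣy²−(Σy)² = 6·3943 − 20449 = 3209
  √(233·3209) = √747697 = 864.6947
r = -721 / 864.6947 = -0.8338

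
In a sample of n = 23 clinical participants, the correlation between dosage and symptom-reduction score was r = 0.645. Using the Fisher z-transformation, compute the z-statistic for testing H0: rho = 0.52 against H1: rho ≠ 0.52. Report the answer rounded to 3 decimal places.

z_r = atanh(0.645) = 0.766689,  z_0 = atanh(0.52) = 0.576340
SE = 1/√(n−3) = 1/√20 = 0.223607
z = (z_r − z_0)/SE = (0.766689 − 0.576340) / 0.223607 = 0.190349 / 0.223607 = 0.851

0.851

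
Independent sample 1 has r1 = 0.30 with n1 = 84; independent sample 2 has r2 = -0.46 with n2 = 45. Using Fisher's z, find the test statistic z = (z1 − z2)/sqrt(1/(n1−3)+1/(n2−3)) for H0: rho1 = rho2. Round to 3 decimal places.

4.243

Fisher z-transforms: z1 = atanh(0.30) = 0.309520, z2 = atanh(-0.46) = -0.497311; difference d = 0.806831
Var(d) = 1/81 + 1/42 = 0.0123457 + 0.0238095 = 0.0361552
z = d/√Var(d) = 0.806831 / √0.0361552 = 0.806831 / 0.190145 = 4.243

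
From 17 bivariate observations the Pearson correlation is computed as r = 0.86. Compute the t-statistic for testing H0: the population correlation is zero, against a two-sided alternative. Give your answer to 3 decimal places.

1 − r² = 1 − 0.7396 = 0.2604;  √(1−r²) = 0.510294
√(n−2) = √15 = 3.872983
t = r·√(n−2)/√(1−r²) = 0.86 · 3.872983 / 0.510294 = 6.527

6.527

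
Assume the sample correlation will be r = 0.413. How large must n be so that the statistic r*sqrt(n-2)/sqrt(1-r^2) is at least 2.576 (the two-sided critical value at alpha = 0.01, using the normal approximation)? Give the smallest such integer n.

35

Need r·√(n−2)/√(1−r²) ≥ 2.576
√(n−2) ≥ 2.576·√(1−0.170569) / 0.413 = 2.576·0.910731 / 0.413 = 5.6805
n−2 ≥ 32.2681  ⇒  n ≥ 34.2681
Smallest integer n = 35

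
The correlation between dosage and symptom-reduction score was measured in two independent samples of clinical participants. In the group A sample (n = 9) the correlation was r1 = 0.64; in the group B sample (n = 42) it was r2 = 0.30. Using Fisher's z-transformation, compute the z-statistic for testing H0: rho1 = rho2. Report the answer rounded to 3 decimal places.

Fisher z-transforms: z1 = atanh(0.64) = 0.758174, z2 = atanh(0.30) = 0.309520; difference d = 0.448654
Var(d) = 1/6 + 1/39 = 0.1666667 + 0.0256410 = 0.1923077
z = d/√Var(d) = 0.448654 / √0.1923077 = 0.448654 / 0.438529 = 1.023

1.023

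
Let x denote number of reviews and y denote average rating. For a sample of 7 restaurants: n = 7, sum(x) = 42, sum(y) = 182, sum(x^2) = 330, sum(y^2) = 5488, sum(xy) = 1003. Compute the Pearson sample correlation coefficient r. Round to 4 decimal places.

Numerator: nΣxy − (Σx)(Σy) = 7·1003 − (42)(182) = -623
Denominator: √[(nΣx²−(Σx)²)(nΣy²−(Σy)²)]
  nΣx²−(Σx)² = 7·330 − 1764 = 546;  nΣy²−(Σy)² = 7·5488 − 33124 = 5292
  √(546·5292) = √2889432 = 1699.8329
r = -623 / 1699.8329 = -0.3665

-0.3665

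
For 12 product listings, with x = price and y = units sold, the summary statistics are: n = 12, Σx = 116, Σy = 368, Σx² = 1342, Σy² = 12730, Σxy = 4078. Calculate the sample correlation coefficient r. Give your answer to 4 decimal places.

0.9222

S_xy = nΣxy − ΣxΣy = 12·4078 − 116·368 = 48936 − 42688 = 6248
S_xx = nΣx² − (Σx)² = 12·1342 − 116² = 16104 − 13456 = 2648
S_yy = nΣy² − (Σy)² = 12·12730 − 368² = 152760 − 135424 = 17336
r = S_xy / √(S_xx·S_yy) = 6248 / √(2648·17336) = 6248 / √45905728 = 6248 / 6775.3766 = 0.9222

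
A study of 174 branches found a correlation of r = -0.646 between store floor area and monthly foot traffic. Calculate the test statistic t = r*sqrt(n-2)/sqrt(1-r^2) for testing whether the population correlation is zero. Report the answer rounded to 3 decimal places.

t = r·√(n−2) / √(1−r²) with r = -0.646, n = 174
  = -0.646·√172 / √(1 − 0.417316)
  = -0.646·13.114877 / 0.763337
  = -8.472211 / 0.763337 = -11.099

-11.099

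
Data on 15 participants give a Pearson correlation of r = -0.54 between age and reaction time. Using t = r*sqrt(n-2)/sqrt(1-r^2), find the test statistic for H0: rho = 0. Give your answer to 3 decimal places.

t = r·√(n−2) / √(1−r²) with r = -0.54, n = 15
  = -0.54·√13 / √(1 − 0.2916)
  = -0.54·3.605551 / 0.841665
  = -1.946998 / 0.841665 = -2.313

-2.313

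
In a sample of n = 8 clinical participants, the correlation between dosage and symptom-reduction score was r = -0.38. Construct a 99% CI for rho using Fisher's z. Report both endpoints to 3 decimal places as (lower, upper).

Fisher z: z_r = atanh(r) = ½·ln((1+(-0.38))/(1−(-0.38))) = -0.400060
SE(z) = 1/√(n−3) = 1/√5 = 0.447214
99% ⇒ z* = 2.576; margin = 2.576·0.447214 = 1.152023
CI on z-scale: (-1.552083, 0.751963)
Back-transform: tanh(-1.552083) = -0.914129, tanh(0.751963) = 0.636319

(-0.914, 0.636)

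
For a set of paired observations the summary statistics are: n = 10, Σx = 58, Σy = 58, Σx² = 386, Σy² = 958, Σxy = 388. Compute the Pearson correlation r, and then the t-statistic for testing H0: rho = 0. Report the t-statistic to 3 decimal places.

S_xy = nΣxy − ΣxΣy = 10·388 − 58·58 = 3880 − 3364 = 516
S_xx = nΣx² − (Σx)² = 10·386 − 58² = 3860 − 3364 = 496
S_yy = nΣy² − (Σy)² = 10·958 − 58² = 9580 − 3364 = 6216
r = S_xy / √(S_xx·S_yy) = 516 / √(496·6216) = 516 / √3083136 = 516 / 1755.8861 = 0.2939
t = r·√(n−2)/√(1−r²) = 0.2939·√8 / √(1−0.086377) = 0.831275 / 0.955836 = 0.870

0.870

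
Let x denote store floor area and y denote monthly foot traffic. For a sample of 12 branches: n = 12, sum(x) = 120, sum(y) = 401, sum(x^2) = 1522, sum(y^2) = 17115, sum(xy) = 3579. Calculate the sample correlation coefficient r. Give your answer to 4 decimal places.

Numerator: nΣxy − (Σx)(Σy) = 12·3579 − (120)(401) = -5172
Denominator: √[(nΣx²−(Σx)²)(nΣy²−(Σy)²)]
  nΣx²−(Σx)² = 12·1522 − 14400 = 3864;  nΣy²−(Σy)² = 12·17115 − 160801 = 44579
  √(3864·44579) = √172253256 = 13124.5288
r = -5172 / 13124.5288 = -0.3941

-0.3941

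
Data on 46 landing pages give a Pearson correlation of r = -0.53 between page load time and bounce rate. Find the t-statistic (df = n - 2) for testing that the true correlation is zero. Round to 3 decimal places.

t = r·√(n−2) / √(1−r²) with r = -0.53, n = 46
  = -0.53·√44 / √(1 − 0.2809)
  = -0.53·6.633250 / 0.847998
  = -3.515623 / 0.847998 = -4.146

-4.146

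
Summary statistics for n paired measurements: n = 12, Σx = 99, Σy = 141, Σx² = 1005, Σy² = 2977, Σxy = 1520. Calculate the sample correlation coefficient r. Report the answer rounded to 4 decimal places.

S_xy = nΣxy − ΣxΣy = 12·1520 − 99·141 = 18240 − 13959 = 4281
S_xx = nΣx² − (Σx)² = 12·1005 − 99² = 12060 − 9801 = 2259
S_yy = nΣy² − (Σy)² = 12·2977 − 141² = 35724 − 19881 = 15843
r = S_xy / √(S_xx·S_yy) = 4281 / √(2259·15843) = 4281 / √35789337 = 4281 / 5982.4190 = 0.7156

0.7156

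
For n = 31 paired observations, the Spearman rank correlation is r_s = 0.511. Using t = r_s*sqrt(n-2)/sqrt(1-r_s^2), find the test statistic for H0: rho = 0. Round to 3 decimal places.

3.201

1 − r_s² = 1 − 0.261121 = 0.738879;  √(1−r_s²) = 0.859581
√(n−2) = √29 = 5.385165
t = r_s·√(n−2)/√(1−r_s²) = 0.511 · 5.385165 / 0.859581 = 3.201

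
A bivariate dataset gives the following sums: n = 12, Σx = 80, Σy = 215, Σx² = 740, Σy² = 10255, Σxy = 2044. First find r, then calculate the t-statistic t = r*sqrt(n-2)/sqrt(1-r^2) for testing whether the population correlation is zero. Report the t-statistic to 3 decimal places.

Numerator: nΣxy − (Σx)(Σy) = 12·2044 − (80)(215) = 7328
Denominator: √[(nΣx²−(Σx)²)(nΣy²−(Σy)²)]
  nΣx²−(Σx)² = 12·740 − 6400 = 2480;  nΣy²−(Σy)² = 12·10255 − 46225 = 76835
  √(2480·76835) = √190550800 = 13804.0139
r = 7328 / 13804.0139 = 0.5309
t = r·√(n−2)/√(1−r²) = 0.5309·√10 / √(1−0.281855) = 1.678853 / 0.847434 = 1.981

1.981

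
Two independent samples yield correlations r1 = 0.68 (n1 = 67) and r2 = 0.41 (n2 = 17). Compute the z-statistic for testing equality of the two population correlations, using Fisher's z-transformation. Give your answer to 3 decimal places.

1.334

z1 = atanh(0.68) = 0.829114,  z2 = atanh(0.41) = 0.435611
SE = √(1/(n1−3) + 1/(n2−3)) = √(1/64 + 1/14) = √(0.0156250 + 0.0714286) = √0.0870536 = 0.295048
z = (z1 − z2)/SE = (0.829114 − 0.435611) / 0.295048 = 0.393503 / 0.295048 = 1.334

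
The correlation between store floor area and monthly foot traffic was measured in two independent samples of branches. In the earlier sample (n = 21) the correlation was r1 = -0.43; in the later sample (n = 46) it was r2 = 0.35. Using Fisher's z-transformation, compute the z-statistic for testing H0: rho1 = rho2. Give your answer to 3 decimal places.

z1 = atanh(-0.43) = -0.459897,  z2 = atanh(0.35) = 0.365444
SE = √(1/(n1−3) + 1/(n2−3)) = √(1/18 + 1/43) = √(0.0555556 + 0.0232558) = √0.0788114 = 0.280734
z = (z1 − z2)/SE = (-0.459897 − 0.365444) / 0.280734 = -0.825341 / 0.280734 = -2.940

-2.940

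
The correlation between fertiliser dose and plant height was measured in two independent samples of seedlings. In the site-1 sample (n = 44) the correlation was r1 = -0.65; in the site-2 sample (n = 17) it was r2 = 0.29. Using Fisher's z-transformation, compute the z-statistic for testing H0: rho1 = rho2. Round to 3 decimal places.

-3.469

z1 = atanh(-0.65) = -0.775299,  z2 = atanh(0.29) = 0.298566
SE = √(1/(n1−3) + 1/(n2−3)) = √(1/41 + 1/14) = √(0.0243902 + 0.0714286) = √0.0958188 = 0.309546
z = (z1 − z2)/SE = (-0.775299 − 0.298566) / 0.309546 = -1.073865 / 0.309546 = -3.469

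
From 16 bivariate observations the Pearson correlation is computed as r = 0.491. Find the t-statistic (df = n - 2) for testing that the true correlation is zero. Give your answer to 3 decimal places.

t = r·√(n−2) / √(1−r²) with r = 0.491, n = 16
  = 0.491·√14 / √(1 − 0.241081)
  = 0.491·3.741657 / 0.871160
  = 1.837154 / 0.871160 = 2.109

2.109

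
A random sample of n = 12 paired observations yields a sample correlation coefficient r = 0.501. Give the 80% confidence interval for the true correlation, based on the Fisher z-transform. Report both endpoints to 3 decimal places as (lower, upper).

(0.123, 0.752)

z_r = atanh(0.501) = 0.550640;  SE = 1/√(n−3) = 1/√9 = 0.333333
z-limits: 0.550640 ± 1.282·0.333333 = 0.550640 ± 0.427333 = [0.123307, 0.977973]
ρ-limits: (tanh 0.123307, tanh 0.977973) = (0.123, 0.752)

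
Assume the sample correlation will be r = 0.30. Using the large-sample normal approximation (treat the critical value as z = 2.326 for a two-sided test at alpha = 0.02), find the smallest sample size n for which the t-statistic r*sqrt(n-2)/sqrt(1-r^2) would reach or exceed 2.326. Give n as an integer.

r√(n−2)/√(1−r²) ≥ 2.326  ⇔  n−2 ≥ (2.326)²·(1−r²)/r²
(1−r²)/r² = (1−0.0900)/0.0900 = 10.1111
n ≥ 2 + 5.410276·10.1111 = 2 + 54.7038 = 56.7038
⌈56.7038⌉ = 57

57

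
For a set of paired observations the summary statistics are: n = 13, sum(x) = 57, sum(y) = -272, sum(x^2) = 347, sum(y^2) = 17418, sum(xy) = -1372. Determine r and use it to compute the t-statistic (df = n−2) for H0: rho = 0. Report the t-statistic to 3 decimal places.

S_xy = nΣxy − ΣxΣy = 13·(-1372) − 57·(-272) = -17836 − (-15504) = -2332
S_xx = nΣx² − (Σx)² = 13·347 − 57² = 4511 − 3249 = 1262
S_yy = nΣy² − (Σy)² = 13·17418 − (-272)² = 226434 − 73984 = 152450
r = S_xy / √(S_xx·S_yy) = -2332 / √(1262·152450) = -2332 / √192391900 = -2332 / 13870.5407 = -0.1681
t = r·√(n−2)/√(1−r²) = -0.1681·√11 / √(1−0.028258) = -0.557525 / 0.985770 = -0.566

-0.566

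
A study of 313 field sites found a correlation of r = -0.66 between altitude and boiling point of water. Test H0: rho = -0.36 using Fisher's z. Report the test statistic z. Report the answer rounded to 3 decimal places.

Fisher z: atanh(-0.66) = -0.792814, atanh(-0.36) = -0.376886
z = (z_r − z_0)·√(n−3) = (-0.792814 − (-0.376886))·√310 = -0.415928 · 17.606817 = -7.323

-7.323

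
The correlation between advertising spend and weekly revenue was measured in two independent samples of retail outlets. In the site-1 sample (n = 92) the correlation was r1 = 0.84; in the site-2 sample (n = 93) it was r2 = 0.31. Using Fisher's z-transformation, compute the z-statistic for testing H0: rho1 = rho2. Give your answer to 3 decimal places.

z1 = atanh(0.84) = 1.221174,  z2 = atanh(0.31) = 0.320545
SE = √(1/(n1−3) + 1/(n2−3)) = √(1/89 + 1/90) = √(0.0112360 + 0.0111111) = √0.0223471 = 0.149489
z = (z1 − z2)/SE = (1.221174 − 0.320545) / 0.149489 = 0.900629 / 0.149489 = 6.025

6.025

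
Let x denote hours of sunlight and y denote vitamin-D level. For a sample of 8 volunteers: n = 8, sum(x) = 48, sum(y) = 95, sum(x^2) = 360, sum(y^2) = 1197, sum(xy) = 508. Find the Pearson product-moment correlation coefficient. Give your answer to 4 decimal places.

S_xy = nΣxy − ΣxΣy = 8·508 − 48·95 = 4064 − 4560 = -496
S_xx = nΣx² − (Σx)² = 8·360 − 48² = 2880 − 2304 = 576
S_yy = nΣy² − (Σy)² = 8·1197 − 95² = 9576 − 9025 = 551
r = S_xy / √(S_xx·S_yy) = -496 / √(576·551) = -496 / √317376 = -496 / 563.3613 = -0.8804

-0.8804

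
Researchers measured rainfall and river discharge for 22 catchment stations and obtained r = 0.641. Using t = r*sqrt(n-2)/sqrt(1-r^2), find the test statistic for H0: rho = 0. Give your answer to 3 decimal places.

3.735

t = r·√(n−2) / √(1−r²) with r = 0.641, n = 22
  = 0.641·√20 / √(1 − 0.410881)
  = 0.641·4.472136 / 0.767541
  = 2.866639 / 0.767541 = 3.735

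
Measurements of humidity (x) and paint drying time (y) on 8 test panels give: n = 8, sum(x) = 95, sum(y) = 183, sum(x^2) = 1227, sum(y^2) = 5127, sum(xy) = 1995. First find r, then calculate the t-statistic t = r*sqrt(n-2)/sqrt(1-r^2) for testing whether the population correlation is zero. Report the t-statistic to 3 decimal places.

Numerator: nΣxy − (Σx)(Σy) = 8·1995 − (95)(183) = -1425
Denominator: √[(nΣx²−(Σx)²)(nΣy²−(Σy)²)]
  nΣx²−(Σx)² = 8·1227 − 9025 = 791;  nΣy²−(Σy)² = 8·5127 − 33489 = 7527
  √(791·7527) = √5953857 = 2440.0527
r = -1425 / 2440.0527 = -0.5840
t = r·√(n−2)/√(1−r²) = -0.5840·√6 / √(1−0.341056) = -1.430502 / 0.811754 = -1.762

-1.762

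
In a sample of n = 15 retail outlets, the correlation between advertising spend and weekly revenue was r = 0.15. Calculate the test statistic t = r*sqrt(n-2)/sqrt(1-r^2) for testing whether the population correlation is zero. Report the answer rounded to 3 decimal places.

0.547

1 − r² = 1 − 0.0225 = 0.9775;  √(1−r²) = 0.988686
√(n−2) = √13 = 3.605551
t = r·√(n−2)/√(1−r²) = 0.15 · 3.605551 / 0.988686 = 0.547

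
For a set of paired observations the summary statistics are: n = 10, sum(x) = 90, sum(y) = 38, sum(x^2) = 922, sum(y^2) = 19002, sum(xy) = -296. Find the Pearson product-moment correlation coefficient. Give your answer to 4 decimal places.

-0.4390

S_xy = nΣxy − ΣxΣy = 10·(-296) − 90·38 = -2960 − 3420 = -6380
S_xx = nΣx² − (Σx)² = 10·922 − 90² = 9220 − 8100 = 1120
S_yy = nΣy² − (Σy)² = 10·19002 − 38² = 190020 − 1444 = 188576
r = S_xy / √(S_xx·S_yy) = -6380 / √(1120·188576) = -6380 / √211205120 = -6380 / 14532.8979 = -0.4390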